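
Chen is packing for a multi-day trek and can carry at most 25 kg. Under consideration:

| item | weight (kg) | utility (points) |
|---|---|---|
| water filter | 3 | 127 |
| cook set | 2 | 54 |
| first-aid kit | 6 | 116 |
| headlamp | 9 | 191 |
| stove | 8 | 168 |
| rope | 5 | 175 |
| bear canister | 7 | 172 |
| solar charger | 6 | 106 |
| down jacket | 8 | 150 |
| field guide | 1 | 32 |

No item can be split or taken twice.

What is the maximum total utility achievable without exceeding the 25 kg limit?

By utility per kg: water filter 42.33, rope 35.00, field guide 32.00, cook set 27.00 lead.
The ratio heuristic lands on water filter + cook set + first-aid kit + rope + bear canister + field guide (676) but leaves 1 kg idle.
The 8 kg tied up in cook set and first-aid kit is better spent on headlamp — total rises to 697 (25 kg).
The closest alternative, water filter + cook set + stove + rope + bear canister, reaches only 696.

697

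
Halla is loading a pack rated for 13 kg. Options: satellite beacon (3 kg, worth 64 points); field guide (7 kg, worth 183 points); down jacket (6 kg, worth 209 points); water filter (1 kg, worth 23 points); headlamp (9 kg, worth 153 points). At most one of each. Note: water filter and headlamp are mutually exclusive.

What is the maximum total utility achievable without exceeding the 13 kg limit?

392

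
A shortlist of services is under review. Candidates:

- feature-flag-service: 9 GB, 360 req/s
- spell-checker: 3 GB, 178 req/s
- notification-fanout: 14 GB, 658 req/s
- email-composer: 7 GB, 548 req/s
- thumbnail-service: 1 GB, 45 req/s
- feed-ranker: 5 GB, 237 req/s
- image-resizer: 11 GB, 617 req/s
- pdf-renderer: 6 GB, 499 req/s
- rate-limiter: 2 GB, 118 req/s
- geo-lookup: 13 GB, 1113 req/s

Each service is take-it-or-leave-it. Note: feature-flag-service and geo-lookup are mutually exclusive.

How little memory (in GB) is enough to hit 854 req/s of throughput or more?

Look for the lowest-memory combination reaching 854.
Taking email-composer + pdf-renderer gives 1047 (≥ 854) for 13 GB.
No combination under 13 GB hits 854.

13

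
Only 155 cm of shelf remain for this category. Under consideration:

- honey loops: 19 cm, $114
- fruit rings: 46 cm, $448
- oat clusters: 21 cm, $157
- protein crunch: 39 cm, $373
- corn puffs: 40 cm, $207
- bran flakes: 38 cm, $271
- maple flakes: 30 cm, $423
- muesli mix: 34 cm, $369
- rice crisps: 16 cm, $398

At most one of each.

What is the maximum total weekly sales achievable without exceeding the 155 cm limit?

Ranking by ratio (weekly sales/cm): rice crisps 24.88, maple flakes 14.10, muesli mix 10.85, fruit rings 9.74.
Filling by ratio: fruit rings + oat clusters + maple flakes + muesli mix + rice crisps for 1795, with 8 cm left unused.
The 34 cm tied up in muesli mix is better spent on protein crunch — total rises to 1799 (152 cm).
Runner-up fruit rings + oat clusters + maple flakes + muesli mix + rice crisps tops out at 1795.

1799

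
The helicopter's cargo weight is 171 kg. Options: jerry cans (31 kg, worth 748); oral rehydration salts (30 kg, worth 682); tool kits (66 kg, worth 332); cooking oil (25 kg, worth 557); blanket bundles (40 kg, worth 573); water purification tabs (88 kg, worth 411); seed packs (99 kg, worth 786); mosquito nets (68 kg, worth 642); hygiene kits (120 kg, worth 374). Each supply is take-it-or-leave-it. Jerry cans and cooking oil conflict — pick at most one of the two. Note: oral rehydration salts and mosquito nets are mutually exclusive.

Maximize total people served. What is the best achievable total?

2335

Taking jerry cans + oral rehydration salts + tool kits + blanket bundles: 167 kg used, 2335 in people served.
Runner-up jerry cans + oral rehydration salts + seed packs tops out at 2216.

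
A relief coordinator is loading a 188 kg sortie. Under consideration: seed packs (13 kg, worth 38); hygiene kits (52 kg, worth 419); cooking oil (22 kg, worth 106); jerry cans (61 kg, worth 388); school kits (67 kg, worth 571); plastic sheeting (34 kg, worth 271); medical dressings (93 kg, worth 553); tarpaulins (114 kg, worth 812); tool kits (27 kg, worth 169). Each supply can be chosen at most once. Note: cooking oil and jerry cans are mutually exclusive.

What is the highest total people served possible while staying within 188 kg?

1430

By people served per kg: school kits 8.52, hygiene kits 8.06, plastic sheeting 7.97, tarpaulins 7.12 lead.
Best packing: hygiene kits + school kits + plastic sheeting + tool kits — 180 kg, 1430 total.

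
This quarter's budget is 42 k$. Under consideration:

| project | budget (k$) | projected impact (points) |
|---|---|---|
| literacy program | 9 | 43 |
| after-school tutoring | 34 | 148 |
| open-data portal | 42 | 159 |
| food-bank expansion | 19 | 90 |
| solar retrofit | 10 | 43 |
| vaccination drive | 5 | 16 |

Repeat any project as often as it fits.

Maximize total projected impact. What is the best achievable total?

192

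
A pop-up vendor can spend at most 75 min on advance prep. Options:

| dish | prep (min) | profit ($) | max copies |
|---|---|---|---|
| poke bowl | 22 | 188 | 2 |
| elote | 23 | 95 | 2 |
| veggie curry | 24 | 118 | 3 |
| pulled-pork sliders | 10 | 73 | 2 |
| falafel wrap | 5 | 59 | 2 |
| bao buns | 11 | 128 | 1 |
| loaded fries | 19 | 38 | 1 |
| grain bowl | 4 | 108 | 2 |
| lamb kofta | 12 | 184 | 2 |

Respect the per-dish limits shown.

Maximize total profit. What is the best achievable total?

Poke bowl + 2×falafel wrap + bao buns + 2×grain bowl + 2×lamb kofta uses 75 of the 75 min and totals 1018.
No other feasible combination exceeds 1018.

1018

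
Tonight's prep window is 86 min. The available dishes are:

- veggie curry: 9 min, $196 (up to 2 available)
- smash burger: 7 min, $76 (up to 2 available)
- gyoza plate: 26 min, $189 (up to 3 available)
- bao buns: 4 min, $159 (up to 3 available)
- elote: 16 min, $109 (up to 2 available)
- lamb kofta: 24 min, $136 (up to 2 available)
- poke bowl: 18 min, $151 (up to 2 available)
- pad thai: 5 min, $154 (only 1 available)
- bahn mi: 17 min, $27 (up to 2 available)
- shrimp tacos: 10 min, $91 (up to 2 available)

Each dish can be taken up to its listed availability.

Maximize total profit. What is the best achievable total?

1477

Taking the top-ratio dishes first gives 2×veggie curry + 2×smash burger + 3×bao buns + elote + pad thai + 2×shrimp tacos for 1466 (85 min).
Dropping elote and 2×shrimp tacos frees 36 min; slotting in 2×poke bowl (36 min) lifts the total to 1477 at 85 min.
That's the maximum — no swap from here does better than 1477.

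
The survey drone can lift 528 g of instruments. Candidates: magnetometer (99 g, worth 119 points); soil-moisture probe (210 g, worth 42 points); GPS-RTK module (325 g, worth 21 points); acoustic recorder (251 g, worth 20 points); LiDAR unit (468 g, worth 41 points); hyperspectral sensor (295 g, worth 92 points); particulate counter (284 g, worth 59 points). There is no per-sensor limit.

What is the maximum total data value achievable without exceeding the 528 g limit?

Density check — magnetometer 1.20, hyperspectral sensor 0.31, particulate counter 0.21, soil-moisture probe 0.20 are the best per g.
The ratio ordering already packs tightly: 5×magnetometer, 495 g, 595.

595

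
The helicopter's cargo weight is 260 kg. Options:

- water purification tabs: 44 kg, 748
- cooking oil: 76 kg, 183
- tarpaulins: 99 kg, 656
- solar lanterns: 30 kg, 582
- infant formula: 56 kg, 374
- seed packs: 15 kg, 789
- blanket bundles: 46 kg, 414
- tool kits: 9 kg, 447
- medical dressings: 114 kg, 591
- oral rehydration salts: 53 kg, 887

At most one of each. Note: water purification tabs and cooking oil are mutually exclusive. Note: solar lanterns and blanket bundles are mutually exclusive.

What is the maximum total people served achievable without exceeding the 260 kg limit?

Best packing: water purification tabs + tarpaulins + solar lanterns + seed packs + tool kits + oral rehydration salts — 250 kg, 4109 total.

4109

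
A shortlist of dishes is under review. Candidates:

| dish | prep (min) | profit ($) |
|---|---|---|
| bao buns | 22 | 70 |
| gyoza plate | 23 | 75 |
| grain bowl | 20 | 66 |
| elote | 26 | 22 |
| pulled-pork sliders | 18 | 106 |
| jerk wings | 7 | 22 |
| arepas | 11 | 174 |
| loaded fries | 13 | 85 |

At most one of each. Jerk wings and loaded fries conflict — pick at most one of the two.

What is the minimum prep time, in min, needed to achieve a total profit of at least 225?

24

Minimise min subject to total profit ≥ 225.
arepas + loaded fries reaches 259 using 24 min.
Any bundle with less than 24 min falls short of 225.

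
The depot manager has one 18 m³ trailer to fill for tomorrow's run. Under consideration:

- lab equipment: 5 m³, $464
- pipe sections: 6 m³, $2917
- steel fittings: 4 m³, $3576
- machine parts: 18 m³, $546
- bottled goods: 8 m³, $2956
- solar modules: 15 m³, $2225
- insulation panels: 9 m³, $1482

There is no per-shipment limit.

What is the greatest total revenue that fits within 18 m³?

Taking 4×steel fittings: 16 m³ used, 14304 in revenue.
Every other selection either busts 18 m³ or fails to beat 14304.

14304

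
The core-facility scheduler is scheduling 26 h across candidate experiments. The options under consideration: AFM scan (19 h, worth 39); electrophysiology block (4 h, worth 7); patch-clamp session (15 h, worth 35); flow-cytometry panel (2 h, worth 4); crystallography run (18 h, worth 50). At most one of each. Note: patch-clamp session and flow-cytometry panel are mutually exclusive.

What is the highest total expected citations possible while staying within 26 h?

Electrophysiology block + flow-cytometry panel + crystallography run uses 24 of the 26 h and totals 61.
Runner-up electrophysiology block + crystallography run tops out at 57.

61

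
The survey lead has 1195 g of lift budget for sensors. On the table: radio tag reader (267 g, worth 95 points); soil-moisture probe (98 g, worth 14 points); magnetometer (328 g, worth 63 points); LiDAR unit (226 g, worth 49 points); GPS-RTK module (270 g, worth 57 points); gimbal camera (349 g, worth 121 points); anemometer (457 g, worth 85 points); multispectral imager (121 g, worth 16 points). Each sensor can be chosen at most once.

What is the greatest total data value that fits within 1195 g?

328

Greedy by ratio would take radio tag reader + LiDAR unit + GPS-RTK module + gimbal camera: 1112 g used, total 322.
Replace GPS-RTK module with magnetometer: the trade gains 6 net, giving 328 at 1170 g.
Next best is radio tag reader + LiDAR unit + GPS-RTK module + gimbal camera at 322 (1112 g) — short by 6.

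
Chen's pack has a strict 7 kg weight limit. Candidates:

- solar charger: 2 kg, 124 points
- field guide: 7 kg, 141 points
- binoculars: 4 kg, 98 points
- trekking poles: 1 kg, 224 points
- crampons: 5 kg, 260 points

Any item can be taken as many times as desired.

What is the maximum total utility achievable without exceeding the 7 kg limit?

1568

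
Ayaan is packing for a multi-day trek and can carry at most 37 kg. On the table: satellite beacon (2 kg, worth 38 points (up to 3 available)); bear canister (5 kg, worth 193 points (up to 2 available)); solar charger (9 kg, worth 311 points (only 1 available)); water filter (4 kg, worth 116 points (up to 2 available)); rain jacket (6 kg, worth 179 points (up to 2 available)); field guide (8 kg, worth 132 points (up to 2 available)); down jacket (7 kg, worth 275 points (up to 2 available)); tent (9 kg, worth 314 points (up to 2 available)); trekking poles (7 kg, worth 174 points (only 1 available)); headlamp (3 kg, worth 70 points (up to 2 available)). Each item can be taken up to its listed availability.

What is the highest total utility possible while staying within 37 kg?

1371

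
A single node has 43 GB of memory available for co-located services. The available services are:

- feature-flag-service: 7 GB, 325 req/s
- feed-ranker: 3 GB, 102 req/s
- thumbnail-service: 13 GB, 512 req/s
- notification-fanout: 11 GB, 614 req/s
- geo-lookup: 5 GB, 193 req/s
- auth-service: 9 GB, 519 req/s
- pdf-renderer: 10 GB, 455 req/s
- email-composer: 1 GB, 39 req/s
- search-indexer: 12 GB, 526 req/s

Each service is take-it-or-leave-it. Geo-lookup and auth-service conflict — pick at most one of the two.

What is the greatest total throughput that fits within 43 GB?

2153

Taking notification-fanout + auth-service + pdf-renderer + email-composer + search-indexer: 43 GB used, 2153 in throughput.
That's the maximum — no feasible swap from here does better than 2153.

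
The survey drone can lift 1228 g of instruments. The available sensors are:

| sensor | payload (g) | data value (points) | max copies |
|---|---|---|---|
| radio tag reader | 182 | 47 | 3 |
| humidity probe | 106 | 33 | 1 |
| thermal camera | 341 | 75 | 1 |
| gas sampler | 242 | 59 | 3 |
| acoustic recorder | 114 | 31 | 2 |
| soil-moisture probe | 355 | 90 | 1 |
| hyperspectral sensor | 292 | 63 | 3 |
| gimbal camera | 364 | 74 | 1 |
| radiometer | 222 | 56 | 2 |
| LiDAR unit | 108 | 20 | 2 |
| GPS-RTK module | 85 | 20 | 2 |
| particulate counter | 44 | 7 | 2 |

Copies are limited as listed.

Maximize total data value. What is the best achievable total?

321

By data value per g: humidity probe 0.31, acoustic recorder 0.27, radio tag reader 0.26 lead.
Greedy by ratio would take 3×radio tag reader + humidity probe + 2×acoustic recorder + radiometer + GPS-RTK module: 1187 g used, total 312.
The 182 g tied up in radio tag reader is better spent on radiometer — total rises to 321 (1227 g).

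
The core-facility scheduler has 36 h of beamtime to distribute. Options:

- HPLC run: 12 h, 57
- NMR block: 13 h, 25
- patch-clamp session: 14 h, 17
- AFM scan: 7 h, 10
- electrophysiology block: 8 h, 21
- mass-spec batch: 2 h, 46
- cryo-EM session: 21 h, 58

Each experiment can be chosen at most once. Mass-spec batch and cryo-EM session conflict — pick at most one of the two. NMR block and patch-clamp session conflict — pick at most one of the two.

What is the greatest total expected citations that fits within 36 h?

149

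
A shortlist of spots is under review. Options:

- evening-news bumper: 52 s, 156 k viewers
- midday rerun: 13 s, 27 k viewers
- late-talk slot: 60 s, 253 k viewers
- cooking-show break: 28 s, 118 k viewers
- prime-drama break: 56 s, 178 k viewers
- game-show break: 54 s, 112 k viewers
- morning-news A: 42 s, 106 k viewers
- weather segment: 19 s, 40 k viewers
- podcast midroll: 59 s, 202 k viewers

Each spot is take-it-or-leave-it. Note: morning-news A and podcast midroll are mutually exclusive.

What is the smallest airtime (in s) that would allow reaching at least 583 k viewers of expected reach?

Need the lightest bundle worth ≥ 583.
midday rerun + late-talk slot + cooking-show break + podcast midroll reaches 600 using 160 s.
Any bundle with less than 160 s falls short of 583.

160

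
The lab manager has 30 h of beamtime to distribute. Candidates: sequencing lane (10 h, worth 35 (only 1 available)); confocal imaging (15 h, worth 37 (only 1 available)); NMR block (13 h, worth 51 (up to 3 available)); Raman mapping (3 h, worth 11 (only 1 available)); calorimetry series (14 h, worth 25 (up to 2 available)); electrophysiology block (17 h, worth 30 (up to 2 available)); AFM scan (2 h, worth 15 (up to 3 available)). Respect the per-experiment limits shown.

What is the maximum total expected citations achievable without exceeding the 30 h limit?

132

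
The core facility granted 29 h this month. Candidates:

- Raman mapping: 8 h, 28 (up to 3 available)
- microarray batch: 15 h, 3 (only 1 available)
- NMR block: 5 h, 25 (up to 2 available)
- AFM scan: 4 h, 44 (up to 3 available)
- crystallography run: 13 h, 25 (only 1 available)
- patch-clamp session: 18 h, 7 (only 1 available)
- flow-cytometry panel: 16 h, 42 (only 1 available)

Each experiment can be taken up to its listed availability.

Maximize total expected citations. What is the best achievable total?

Greedy by ratio would take 2×NMR block + 3×AFM scan: 22 h used, total 182.
Dropping 2×NMR block frees 10 h; slotting in 2×Raman mapping (16 h) lifts the total to 188 at 28 h.
Every other selection either busts 29 h or exceeds an availability limit or fails to beat 188.

188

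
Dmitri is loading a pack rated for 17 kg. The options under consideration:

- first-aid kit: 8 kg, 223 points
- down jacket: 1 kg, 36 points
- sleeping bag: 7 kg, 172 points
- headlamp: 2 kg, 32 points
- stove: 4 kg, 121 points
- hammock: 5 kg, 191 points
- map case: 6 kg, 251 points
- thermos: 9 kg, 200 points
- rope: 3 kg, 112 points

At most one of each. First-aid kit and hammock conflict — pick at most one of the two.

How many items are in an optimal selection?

5

The maximum utility within 17 kg is 622.
For example down jacket + headlamp + hammock + map case + rope achieves it, using 17 kg.
Every optimal selection uses 5 items.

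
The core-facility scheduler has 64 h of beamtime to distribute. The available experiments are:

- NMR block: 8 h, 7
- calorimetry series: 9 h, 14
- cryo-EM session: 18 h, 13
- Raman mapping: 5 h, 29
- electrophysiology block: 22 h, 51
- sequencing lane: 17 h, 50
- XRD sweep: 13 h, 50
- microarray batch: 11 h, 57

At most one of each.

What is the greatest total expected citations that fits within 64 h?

208

Taking the top-ratio experiments first gives NMR block + calorimetry series + Raman mapping + sequencing lane + XRD sweep + microarray batch for 207 (63 h).
Replace NMR block and calorimetry series and Raman mapping with electrophysiology block: the trade gains 1 net, giving 208 at 63 h.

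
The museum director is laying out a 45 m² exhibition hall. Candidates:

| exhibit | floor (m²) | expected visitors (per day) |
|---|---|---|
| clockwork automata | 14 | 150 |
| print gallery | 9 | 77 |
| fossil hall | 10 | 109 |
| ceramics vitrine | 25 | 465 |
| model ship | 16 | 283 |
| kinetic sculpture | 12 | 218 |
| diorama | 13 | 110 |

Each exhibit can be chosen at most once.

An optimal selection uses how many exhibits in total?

2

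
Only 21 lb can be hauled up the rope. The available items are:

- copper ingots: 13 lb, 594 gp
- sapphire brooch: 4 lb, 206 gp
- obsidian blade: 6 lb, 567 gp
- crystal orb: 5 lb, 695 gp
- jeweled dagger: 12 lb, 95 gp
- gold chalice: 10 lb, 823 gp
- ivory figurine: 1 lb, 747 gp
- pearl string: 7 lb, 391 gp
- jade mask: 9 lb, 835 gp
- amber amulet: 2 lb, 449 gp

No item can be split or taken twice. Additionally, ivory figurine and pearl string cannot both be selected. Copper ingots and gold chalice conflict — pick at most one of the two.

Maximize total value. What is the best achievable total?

2932

Taking sapphire brooch + crystal orb + ivory figurine + jade mask + amber amulet: 21 lb used, 2932 in value.
Every other selection either busts 21 lb or breaks a pairing rule or fails to beat 2932.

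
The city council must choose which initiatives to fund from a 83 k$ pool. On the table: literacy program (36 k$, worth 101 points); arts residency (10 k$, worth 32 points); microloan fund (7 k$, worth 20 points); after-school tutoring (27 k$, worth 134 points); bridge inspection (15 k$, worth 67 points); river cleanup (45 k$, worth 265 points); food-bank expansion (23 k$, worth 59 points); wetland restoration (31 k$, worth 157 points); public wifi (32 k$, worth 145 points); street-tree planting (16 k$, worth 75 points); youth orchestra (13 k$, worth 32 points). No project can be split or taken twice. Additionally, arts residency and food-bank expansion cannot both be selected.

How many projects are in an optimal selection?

3

The maximum projected impact within 83 k$ is 442.
For example microloan fund + river cleanup + wetland restoration achieves it, using 83 k$.
All optima have 3 projects.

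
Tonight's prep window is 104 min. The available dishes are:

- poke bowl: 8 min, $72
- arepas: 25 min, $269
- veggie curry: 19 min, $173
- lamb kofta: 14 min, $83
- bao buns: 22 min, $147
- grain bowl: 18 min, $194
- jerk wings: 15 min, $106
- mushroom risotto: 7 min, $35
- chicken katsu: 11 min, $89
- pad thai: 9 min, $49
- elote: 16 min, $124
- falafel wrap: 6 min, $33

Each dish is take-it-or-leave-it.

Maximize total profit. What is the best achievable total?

Greedy by ratio would take poke bowl + arepas + veggie curry + grain bowl + chicken katsu + elote + falafel wrap: 103 min used, total 954.
The 6 min tied up in falafel wrap is better spent on mushroom risotto — total rises to 956 (104 min).
Runner-up arepas + veggie curry + grain bowl + jerk wings + chicken katsu + elote tops out at 955.

956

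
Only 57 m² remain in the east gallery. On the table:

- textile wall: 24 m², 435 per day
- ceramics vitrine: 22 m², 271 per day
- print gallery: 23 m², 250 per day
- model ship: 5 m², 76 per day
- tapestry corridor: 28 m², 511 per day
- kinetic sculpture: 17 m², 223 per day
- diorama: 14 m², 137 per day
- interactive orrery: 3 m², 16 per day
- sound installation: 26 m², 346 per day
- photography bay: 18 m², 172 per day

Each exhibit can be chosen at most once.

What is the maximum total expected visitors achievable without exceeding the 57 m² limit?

By expected visitors per m²: tapestry corridor 18.25, textile wall 18.12, model ship 15.20 lead.
Best packing: textile wall + model ship + tapestry corridor — 57 m², 1022 total.

1022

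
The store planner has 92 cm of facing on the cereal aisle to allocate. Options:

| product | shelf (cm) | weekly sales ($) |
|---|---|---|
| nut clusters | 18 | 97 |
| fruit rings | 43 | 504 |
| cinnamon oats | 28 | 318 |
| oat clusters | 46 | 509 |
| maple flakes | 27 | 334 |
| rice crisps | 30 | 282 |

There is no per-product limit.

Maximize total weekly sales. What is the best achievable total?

1018

A density-first pass picks 3×maple flakes — 1002 at 81 cm.
The 81 cm tied up in 3×maple flakes is better spent on 2×oat clusters — total rises to 1018 (92 cm).
No other feasible combination exceeds 1018.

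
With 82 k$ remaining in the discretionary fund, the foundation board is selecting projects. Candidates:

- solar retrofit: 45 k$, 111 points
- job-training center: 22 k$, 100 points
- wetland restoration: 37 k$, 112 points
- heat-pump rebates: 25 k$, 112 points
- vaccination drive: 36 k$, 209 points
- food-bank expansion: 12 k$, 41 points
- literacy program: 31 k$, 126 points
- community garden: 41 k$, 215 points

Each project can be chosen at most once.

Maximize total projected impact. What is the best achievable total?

Best packing: vaccination drive + community garden — 77 k$, 424 total.

424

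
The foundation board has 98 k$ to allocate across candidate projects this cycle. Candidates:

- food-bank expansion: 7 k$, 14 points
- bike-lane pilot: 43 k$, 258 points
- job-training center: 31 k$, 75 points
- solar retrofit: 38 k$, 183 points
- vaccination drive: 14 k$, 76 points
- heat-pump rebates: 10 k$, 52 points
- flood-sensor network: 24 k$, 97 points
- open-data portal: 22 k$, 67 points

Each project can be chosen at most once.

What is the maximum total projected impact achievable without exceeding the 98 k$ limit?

517

Greedy by ratio would take food-bank expansion + bike-lane pilot + vaccination drive + heat-pump rebates + flood-sensor network: 98 k$ used, total 497.
The 41 k$ tied up in food-bank expansion and heat-pump rebates and flood-sensor network is better spent on solar retrofit — total rises to 517 (95 k$).
Every other selection either busts 98 k$ or fails to beat 517.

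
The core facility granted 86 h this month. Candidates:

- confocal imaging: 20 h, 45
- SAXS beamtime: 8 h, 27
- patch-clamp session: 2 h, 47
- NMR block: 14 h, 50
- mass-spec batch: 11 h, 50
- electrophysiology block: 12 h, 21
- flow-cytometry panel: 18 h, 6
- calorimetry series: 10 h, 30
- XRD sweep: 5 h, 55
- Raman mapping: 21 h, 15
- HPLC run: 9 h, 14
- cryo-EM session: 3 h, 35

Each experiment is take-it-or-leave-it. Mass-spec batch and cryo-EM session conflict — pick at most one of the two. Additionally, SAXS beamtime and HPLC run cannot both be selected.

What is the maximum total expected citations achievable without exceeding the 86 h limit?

Taking confocal imaging + SAXS beamtime + patch-clamp session + NMR block + mass-spec batch + electrophysiology block + calorimetry series + XRD sweep: 82 h used, 325 in expected citations.
Runner-up confocal imaging + patch-clamp session + NMR block + mass-spec batch + electrophysiology block + calorimetry series + XRD sweep + HPLC run tops out at 312.

325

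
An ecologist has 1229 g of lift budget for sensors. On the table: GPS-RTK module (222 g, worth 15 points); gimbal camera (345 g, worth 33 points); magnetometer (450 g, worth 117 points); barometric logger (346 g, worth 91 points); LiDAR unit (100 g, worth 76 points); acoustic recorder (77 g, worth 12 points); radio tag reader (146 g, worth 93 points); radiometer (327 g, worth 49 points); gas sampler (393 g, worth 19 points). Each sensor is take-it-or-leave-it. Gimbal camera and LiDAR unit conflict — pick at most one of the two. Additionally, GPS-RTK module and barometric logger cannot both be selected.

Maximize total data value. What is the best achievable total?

Ranking by ratio (data value/g): LiDAR unit 0.76, radio tag reader 0.64, barometric logger 0.26, magnetometer 0.26.
Best packing: magnetometer + barometric logger + LiDAR unit + acoustic recorder + radio tag reader — 1119 g, 389 total.
The closest alternative, magnetometer + barometric logger + LiDAR unit + radio tag reader, reaches only 377.

389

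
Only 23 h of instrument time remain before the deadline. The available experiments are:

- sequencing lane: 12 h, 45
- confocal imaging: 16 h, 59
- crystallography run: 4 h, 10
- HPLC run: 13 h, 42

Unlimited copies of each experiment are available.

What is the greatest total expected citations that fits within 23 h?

Filling by ratio: sequencing lane + 2×crystallography run for 65, with 3 h left unused.
Replace sequencing lane and crystallography run with confocal imaging: the trade gains 4 net, giving 69 at 20 h.
No other feasible combination exceeds 69.

69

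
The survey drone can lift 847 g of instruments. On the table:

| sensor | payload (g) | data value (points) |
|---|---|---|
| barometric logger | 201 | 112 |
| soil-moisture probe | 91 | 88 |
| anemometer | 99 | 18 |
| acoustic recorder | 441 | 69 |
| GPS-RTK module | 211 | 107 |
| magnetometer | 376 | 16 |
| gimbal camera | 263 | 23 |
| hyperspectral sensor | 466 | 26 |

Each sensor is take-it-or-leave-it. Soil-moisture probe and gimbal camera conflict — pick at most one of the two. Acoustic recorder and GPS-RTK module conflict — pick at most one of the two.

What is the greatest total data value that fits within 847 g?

Taking barometric logger + soil-moisture probe + anemometer + GPS-RTK module: 602 g used, 325 in data value.
Next best is barometric logger + soil-moisture probe + GPS-RTK module at 307 (503 g) — short by 18.

325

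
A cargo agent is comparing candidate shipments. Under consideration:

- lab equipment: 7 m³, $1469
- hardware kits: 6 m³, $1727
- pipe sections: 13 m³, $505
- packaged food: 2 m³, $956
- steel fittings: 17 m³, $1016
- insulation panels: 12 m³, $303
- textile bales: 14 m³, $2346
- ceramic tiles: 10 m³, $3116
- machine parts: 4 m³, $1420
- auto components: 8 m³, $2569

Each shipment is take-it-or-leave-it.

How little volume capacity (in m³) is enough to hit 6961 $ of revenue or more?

22

Need the lightest bundle worth ≥ 6961.
hardware kits + packaged food + ceramic tiles + machine parts reaches 7219 using 22 m³.
Below 22 m³ the best achievable stays under 6961.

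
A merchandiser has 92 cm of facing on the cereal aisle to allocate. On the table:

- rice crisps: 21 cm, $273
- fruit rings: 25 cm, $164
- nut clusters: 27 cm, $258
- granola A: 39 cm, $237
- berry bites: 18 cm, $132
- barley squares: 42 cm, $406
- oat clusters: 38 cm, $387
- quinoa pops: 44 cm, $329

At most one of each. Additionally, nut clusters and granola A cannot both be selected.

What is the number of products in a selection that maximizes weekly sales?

3

The maximum weekly sales within 92 cm is 937.
One optimal bundle: rice crisps + nut clusters + barley squares (90 cm).
Any selection reaching 937 contains exactly 3 products.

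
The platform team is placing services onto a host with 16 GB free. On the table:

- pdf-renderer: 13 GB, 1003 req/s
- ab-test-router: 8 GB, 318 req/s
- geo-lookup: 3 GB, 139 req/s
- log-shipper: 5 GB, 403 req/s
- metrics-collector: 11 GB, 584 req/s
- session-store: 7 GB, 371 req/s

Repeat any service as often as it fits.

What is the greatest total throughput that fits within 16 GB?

1209

3×log-shipper uses 15 of the 16 GB and totals 1209.
The spare 1 GB is too small for any remaining service, and no exchange beats 1209.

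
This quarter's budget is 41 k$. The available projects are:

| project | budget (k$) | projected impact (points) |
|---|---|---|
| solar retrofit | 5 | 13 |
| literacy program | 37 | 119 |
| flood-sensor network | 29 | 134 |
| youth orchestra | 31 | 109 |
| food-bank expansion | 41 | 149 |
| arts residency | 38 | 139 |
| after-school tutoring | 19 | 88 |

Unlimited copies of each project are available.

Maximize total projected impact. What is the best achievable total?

Taking 2×after-school tutoring: 38 k$ used, 176 in projected impact.
The spare 3 k$ is too small for any remaining project, and no exchange beats 176.

176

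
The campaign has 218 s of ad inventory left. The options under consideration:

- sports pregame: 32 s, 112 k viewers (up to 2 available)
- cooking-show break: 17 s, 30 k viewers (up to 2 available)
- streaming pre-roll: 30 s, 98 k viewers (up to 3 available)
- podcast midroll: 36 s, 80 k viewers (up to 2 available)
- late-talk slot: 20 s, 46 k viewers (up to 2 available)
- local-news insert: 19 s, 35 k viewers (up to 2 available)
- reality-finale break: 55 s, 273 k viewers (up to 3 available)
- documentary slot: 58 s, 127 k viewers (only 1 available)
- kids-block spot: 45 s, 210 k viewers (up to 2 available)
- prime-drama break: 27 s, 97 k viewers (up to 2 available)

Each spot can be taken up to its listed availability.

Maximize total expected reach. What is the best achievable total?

Ranking by ratio (expected reach/s): reality-finale break 4.96, kids-block spot 4.67, prime-drama break 3.59, sports pregame 3.50.
The ratio ordering already packs tightly: 3×reality-finale break + kids-block spot, 210 s, 1029.
Nothing else within 218 s beats 1029.

1029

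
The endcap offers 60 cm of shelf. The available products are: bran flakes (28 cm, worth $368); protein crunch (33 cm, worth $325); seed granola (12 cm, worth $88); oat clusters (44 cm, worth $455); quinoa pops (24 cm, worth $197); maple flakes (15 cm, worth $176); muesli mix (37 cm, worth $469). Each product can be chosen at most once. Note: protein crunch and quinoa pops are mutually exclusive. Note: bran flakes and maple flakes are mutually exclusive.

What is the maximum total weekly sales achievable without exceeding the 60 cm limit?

Ranking by ratio (weekly sales/cm): bran flakes 13.14, muesli mix 12.68, maple flakes 11.73.
Best packing: maple flakes + muesli mix — 52 cm, 645 total.
Nothing else feasible within 60 cm beats 645.

645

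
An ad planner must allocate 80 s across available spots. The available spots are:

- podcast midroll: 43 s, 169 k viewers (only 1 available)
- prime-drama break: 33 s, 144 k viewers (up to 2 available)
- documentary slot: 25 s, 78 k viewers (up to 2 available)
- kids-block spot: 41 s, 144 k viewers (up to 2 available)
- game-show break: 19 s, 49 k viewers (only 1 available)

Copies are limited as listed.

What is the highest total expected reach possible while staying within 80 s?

Greedy by ratio would take 2×prime-drama break: 66 s used, total 288.
Dropping prime-drama break frees 33 s; slotting in podcast midroll (43 s) lifts the total to 313 at 76 s.
The spare 4 s is too small for any remaining spot, and no exchange beats 313.

313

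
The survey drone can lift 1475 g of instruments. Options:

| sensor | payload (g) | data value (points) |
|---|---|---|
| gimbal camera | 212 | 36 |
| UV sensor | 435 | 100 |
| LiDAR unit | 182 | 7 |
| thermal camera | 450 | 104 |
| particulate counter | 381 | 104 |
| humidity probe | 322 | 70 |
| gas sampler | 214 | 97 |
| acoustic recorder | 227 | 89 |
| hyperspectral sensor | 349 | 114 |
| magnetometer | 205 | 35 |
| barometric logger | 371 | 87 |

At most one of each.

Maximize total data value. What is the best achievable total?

A density-first pass picks particulate counter + gas sampler + acoustic recorder + hyperspectral sensor + magnetometer — 439 at 1376 g.
The 586 g tied up in particulate counter and magnetometer is better spent on gimbal camera + thermal camera — total rises to 440 (1452 g).

440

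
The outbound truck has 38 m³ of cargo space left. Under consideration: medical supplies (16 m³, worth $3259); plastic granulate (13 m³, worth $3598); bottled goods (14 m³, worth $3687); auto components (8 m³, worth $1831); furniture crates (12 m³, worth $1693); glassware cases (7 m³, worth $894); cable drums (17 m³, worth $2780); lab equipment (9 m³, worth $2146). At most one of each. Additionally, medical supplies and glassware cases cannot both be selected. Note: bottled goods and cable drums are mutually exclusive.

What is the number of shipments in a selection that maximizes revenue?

Best achievable revenue is 9431.
One optimal bundle: plastic granulate + bottled goods + lab equipment (36 m³).
Every optimal selection uses 3 shipments.

3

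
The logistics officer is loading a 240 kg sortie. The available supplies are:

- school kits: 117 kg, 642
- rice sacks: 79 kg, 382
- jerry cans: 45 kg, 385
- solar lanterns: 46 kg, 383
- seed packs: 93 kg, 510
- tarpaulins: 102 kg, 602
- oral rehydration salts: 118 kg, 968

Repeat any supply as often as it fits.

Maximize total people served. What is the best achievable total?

1936

Ranking by ratio (people served/kg): jerry cans 8.56, solar lanterns 8.33, oral rehydration salts 8.20, tarpaulins 5.90.
The ratio heuristic lands on 5×jerry cans (1925) but leaves 15 kg idle.
Replace 5×jerry cans with 2×oral rehydration salts: the trade gains 11 net, giving 1936 at 236 kg.
Nothing else within 240 kg beats 1936.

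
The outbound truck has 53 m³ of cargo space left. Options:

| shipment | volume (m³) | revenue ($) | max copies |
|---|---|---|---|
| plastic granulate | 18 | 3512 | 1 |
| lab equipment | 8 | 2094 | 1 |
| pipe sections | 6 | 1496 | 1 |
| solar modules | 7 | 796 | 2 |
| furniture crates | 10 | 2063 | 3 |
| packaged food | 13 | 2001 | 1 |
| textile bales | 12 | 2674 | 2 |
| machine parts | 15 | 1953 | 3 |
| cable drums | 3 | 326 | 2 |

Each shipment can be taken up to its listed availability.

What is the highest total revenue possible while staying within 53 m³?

By revenue per m³: lab equipment 261.75, pipe sections 249.33, textile bales 222.83 lead.
The ratio heuristic lands on lab equipment + pipe sections + furniture crates + 2×textile bales + cable drums (11327) but leaves 2 m³ idle.
The 9 m³ tied up in pipe sections and cable drums is better spent on furniture crates — total rises to 11568 (52 m³).

11568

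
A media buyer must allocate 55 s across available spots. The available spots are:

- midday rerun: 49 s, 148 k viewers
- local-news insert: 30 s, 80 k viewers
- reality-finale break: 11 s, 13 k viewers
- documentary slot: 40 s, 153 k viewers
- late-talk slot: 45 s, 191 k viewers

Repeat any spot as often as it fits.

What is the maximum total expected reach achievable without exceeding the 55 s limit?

191

The ratio ordering already packs tightly: late-talk slot, 45 s, 191.
Nothing else within 55 s beats 191.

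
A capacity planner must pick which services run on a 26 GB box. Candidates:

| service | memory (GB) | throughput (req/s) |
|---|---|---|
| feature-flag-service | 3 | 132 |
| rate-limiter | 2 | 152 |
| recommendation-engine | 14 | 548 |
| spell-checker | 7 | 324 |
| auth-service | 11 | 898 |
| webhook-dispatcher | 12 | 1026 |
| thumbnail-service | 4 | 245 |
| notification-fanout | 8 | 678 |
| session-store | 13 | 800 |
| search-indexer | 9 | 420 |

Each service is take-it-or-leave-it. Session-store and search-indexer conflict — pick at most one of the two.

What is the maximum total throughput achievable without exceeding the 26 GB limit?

Best packing: rate-limiter + webhook-dispatcher + thumbnail-service + notification-fanout — 26 GB, 2101 total.
That's the maximum — no feasible swap from here does better than 2101.

2101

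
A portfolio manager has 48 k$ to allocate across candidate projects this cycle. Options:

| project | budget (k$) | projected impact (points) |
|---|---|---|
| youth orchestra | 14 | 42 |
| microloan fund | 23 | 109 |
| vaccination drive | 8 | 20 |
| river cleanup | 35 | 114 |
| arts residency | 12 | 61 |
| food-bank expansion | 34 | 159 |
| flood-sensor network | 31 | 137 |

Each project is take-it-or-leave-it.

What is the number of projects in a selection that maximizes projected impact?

2

Optimal total is 220.
For example arts residency + food-bank expansion achieves it, using 46 k$.
All optima have 2 projects.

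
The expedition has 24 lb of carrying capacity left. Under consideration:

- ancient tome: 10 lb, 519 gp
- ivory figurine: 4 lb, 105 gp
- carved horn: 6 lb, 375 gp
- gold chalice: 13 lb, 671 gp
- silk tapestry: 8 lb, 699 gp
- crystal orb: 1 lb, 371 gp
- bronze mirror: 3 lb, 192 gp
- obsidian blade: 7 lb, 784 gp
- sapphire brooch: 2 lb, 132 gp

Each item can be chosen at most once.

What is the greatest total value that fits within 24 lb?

2361

The ratio heuristic lands on silk tapestry + crystal orb + bronze mirror + obsidian blade + sapphire brooch (2178) but leaves 3 lb idle.
Replace bronze mirror with carved horn: the trade gains 183 net, giving 2361 at 24 lb.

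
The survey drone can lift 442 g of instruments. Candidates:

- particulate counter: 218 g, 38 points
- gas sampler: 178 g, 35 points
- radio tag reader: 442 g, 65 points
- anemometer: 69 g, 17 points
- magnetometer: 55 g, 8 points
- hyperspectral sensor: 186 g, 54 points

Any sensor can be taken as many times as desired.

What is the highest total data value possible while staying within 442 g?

Best packing: anemometer + 2×hyperspectral sensor — 441 g, 125 total.
The spare 1 g is too small for any remaining sensor, and no exchange beats 125.

125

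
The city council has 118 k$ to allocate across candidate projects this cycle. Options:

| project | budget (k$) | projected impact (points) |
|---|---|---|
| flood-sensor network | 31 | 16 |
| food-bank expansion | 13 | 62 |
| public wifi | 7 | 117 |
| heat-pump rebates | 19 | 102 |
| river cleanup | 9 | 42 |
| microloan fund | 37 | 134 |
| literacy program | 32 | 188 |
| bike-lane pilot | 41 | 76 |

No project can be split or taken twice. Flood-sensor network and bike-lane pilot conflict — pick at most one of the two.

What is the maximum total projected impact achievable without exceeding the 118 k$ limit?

645

Density check — public wifi 16.71, literacy program 5.88, heat-pump rebates 5.37 are the best per k$.
Best packing: food-bank expansion + public wifi + heat-pump rebates + river cleanup + microloan fund + literacy program — 117 k$, 645 total.
Runner-up food-bank expansion + public wifi + heat-pump rebates + microloan fund + literacy program tops out at 603.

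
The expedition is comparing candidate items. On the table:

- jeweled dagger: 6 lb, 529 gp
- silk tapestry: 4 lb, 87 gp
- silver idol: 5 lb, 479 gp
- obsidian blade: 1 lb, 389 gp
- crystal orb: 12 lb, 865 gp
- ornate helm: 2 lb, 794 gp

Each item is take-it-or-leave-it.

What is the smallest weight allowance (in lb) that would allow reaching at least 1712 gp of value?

Minimise lb subject to total value ≥ 1712.
jeweled dagger + obsidian blade + ornate helm: 1712 value at 9 lb.
Any bundle with less than 9 lb falls short of 1712.

9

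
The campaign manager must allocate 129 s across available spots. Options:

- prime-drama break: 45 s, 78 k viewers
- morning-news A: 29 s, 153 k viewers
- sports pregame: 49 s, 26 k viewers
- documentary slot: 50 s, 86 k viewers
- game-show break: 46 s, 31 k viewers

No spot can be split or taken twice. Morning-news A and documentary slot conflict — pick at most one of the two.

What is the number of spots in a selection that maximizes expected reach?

3

Best achievable expected reach is 262.
For example prime-drama break + morning-news A + game-show break achieves it, using 120 s.
Every optimal selection uses 3 spots.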